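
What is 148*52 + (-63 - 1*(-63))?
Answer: 7696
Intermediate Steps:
148*52 + (-63 - 1*(-63)) = 7696 + (-63 + 63) = 7696 + 0 = 7696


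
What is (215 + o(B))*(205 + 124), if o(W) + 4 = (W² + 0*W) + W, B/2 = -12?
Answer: 251027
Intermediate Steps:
B = -24 (B = 2*(-12) = -24)
o(W) = -4 + W + W² (o(W) = -4 + ((W² + 0*W) + W) = -4 + ((W² + 0) + W) = -4 + (W² + W) = -4 + (W + W²) = -4 + W + W²)
(215 + o(B))*(205 + 124) = (215 + (-4 - 24 + (-24)²))*(205 + 124) = (215 + (-4 - 24 + 576))*329 = (215 + 548)*329 = 763*329 = 251027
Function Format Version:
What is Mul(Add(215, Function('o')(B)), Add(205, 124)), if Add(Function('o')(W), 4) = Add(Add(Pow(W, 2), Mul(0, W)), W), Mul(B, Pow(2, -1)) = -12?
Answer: 251027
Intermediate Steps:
B = -24 (B = Mul(2, -12) = -24)
Function('o')(W) = Add(-4, W, Pow(W, 2)) (Function('o')(W) = Add(-4, Add(Add(Pow(W, 2), Mul(0, W)), W)) = Add(-4, Add(Add(Pow(W, 2), 0), W)) = Add(-4, Add(Pow(W, 2), W)) = Add(-4, Add(W, Pow(W, 2))) = Add(-4, W, Pow(W, 2)))
Mul(Add(215, Function('o')(B)), Add(205, 124)) = Mul(Add(215, Add(-4, -24, Pow(-24, 2))), Add(205, 124)) = Mul(Add(215, Add(-4, -24, 576)), 329) = Mul(Add(215, 548), 329) = Mul(763, 329) = 251027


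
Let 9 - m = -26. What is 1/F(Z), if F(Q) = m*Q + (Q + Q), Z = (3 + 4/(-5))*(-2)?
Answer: -5/814 ≈ -0.0061425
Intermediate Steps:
m = 35 (m = 9 - 1*(-26) = 9 + 26 = 35)
Z = -22/5 (Z = (3 + 4*(-⅕))*(-2) = (3 - ⅘)*(-2) = (11/5)*(-2) = -22/5 ≈ -4.4000)
F(Q) = 37*Q (F(Q) = 35*Q + (Q + Q) = 35*Q + 2*Q = 37*Q)
1/F(Z) = 1/(37*(-22/5)) = 1/(-814/5) = -5/814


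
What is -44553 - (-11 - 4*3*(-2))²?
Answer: -44722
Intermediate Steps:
-44553 - (-11 - 4*3*(-2))² = -44553 - (-11 - 12*(-2))² = -44553 - (-11 + 24)² = -44553 - 13² = -44553 - 169 = -44722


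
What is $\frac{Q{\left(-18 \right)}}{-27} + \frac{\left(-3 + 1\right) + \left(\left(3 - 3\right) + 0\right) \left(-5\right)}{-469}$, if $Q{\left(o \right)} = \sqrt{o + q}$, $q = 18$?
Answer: $\frac{2}{469} \approx 0.0042644$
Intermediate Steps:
$Q{\left(o \right)} = \sqrt{18 + o}$ ($Q{\left(o \right)} = \sqrt{o + 18} = \sqrt{18 + o}$)
$\frac{Q{\left(-18 \right)}}{-27} + \frac{\left(-3 + 1\right) + \left(\left(3 - 3\right) + 0\right) \left(-5\right)}{-469} = \frac{\sqrt{18 - 18}}{-27} + \frac{\left(-3 + 1\right) + \left(\left(3 - 3\right) + 0\right) \left(-5\right)}{-469} = \sqrt{0} \left(- \frac{1}{27}\right) + \left(-2 + \left(0 + 0\right) \left(-5\right)\right) \left(- \frac{1}{469}\right) = 0 \left(- \frac{1}{27}\right) + \left(-2 + 0 \left(-5\right)\right) \left(- \frac{1}{469}\right) = 0 + \left(-2 + 0\right) \left(- \frac{1}{469}\right) = 0 - - \frac{2}{469} = 0 + \frac{2}{469} = \frac{2}{469}$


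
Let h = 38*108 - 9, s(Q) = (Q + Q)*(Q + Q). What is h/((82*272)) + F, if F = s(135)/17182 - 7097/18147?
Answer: 14031694495507/3477213160608 ≈ 4.0353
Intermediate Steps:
s(Q) = 4*Q**2 (s(Q) = (2*Q)*(2*Q) = 4*Q**2)
h = 4095 (h = 4104 - 9 = 4095)
F = 600487823/155900877 (F = (4*135**2)/17182 - 7097/18147 = (4*18225)*(1/17182) - 7097*1/18147 = 72900*(1/17182) - 7097/18147 = 36450/8591 - 7097/18147 = 600487823/155900877 ≈ 3.8517)
h/((82*272)) + F = 4095/((82*272)) + 600487823/155900877 = 4095/22304 + 600487823/155900877 = 14031694495507/3477213160608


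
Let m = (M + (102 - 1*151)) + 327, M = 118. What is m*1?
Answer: 396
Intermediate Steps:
m = 396 (m = (118 + (102 - 1*151)) + 327 = (118 + (102 - 151)) + 327 = (118 - 49) + 327 = 69 + 327 = 396)
m*1 = 396*1 = 396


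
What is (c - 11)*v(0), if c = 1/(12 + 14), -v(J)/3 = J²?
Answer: 0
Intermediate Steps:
v(J) = -3*J²
c = 1/26 ≈ 0.038462
(c - 11)*v(0) = (1/26 - 11)*(-3*0²) = -(-855)*0/26 = -285/26*0 = 0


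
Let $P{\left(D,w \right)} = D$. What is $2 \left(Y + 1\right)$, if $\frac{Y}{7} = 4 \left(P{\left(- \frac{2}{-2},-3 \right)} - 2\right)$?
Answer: $-54$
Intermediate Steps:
$Y = -28$ ($Y = 7 \cdot 4 \left(- \frac{2}{-2} - 2\right) = 7 \cdot 4 \left(\left(-2\right) \left(- \frac{1}{2}\right) - 2\right) = 7 \cdot 4 \left(1 - 2\right) = 7 \cdot 4 \left(-1\right) = 7 \left(-4\right) = -28$)
$2 \left(Y + 1\right) = 2 \left(-28 + 1\right) = 2 \left(-27\right) = -54$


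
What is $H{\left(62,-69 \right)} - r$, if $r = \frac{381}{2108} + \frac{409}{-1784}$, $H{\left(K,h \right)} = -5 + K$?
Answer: $\frac{53635193}{940168} \approx 57.049$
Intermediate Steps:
$r = - \frac{45617}{940168}$ ($r = 381 \cdot \frac{1}{2108} + 409 \left(- \frac{1}{1784}\right) = \frac{381}{2108} - \frac{409}{1784} = - \frac{45617}{940168} \approx -0.04852$)
$H{\left(62,-69 \right)} - r = \left(-5 + 62\right) - - \frac{45617}{940168} = 57 + \frac{45617}{940168} = \frac{53635193}{940168}$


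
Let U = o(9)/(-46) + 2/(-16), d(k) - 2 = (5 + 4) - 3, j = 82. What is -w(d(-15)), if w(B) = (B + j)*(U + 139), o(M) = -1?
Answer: -1150065/92 ≈ -12501.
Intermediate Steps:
d(k) = 8 (d(k) = 2 + ((5 + 4) - 3) = 2 + (9 - 3) = 2 + 6 = 8)
U = -19/184 (U = -1/(-46) + 2/(-16) = -1*(-1/46) + 2*(-1/16) = 1/46 - 1/8 = -19/184 ≈ -0.10326)
w(B) = 1047837/92 + 25557*B/184 (w(B) = (B + 82)*(-19/184 + 139) = (82 + B)*(25557/184) = 1047837/92 + 25557*B/184)
-w(d(-15)) = -(1047837/92 + (25557/184)*8) = -(1047837/92 + 25557/23) = -1*1150065/92 = -1150065/92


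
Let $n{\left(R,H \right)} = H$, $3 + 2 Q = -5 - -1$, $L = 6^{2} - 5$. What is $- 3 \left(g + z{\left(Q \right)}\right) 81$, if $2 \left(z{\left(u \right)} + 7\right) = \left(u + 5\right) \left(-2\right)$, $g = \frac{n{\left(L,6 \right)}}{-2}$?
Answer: $\frac{5589}{2} \approx 2794.5$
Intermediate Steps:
$L = 31$ ($L = 36 - 5 = 31$)
$Q = - \frac{7}{2}$ ($Q = - \frac{3}{2} + \frac{-5 - -1}{2} = - \frac{3}{2} + \frac{-5 + 1}{2} = - \frac{3}{2} + \frac{1}{2} \left(-4\right) = - \frac{3}{2} - 2 = - \frac{7}{2} \approx -3.5$)
$g = -3$ ($g = \frac{6}{-2} = 6 \left(- \frac{1}{2}\right) = -3$)
$z{\left(u \right)} = -12 - u$ ($z{\left(u \right)} = -7 + \frac{\left(u + 5\right) \left(-2\right)}{2} = -7 + \frac{\left(5 + u\right) \left(-2\right)}{2} = -7 + \frac{-10 - 2 u}{2} = -7 - \left(5 + u\right) = -12 - u$)
$- 3 \left(g + z{\left(Q \right)}\right) 81 = - 3 \left(-3 - \frac{17}{2}\right) 81 = \left(-3\right) \left(- \frac{23}{2}\right) 81 = \frac{69}{2} \cdot 81 = \frac{5589}{2}$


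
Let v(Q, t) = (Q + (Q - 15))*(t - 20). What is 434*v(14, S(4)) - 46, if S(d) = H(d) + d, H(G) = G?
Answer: -67750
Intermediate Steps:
S(d) = 2*d (S(d) = d + d = 2*d)
v(Q, t) = (-20 + t)*(-15 + 2*Q) (v(Q, t) = (Q + (-15 + Q))*(-20 + t) = (-15 + 2*Q)*(-20 + t) = (-20 + t)*(-15 + 2*Q))
434*v(14, S(4)) - 46 = 434*(300 - 40*14 - 30*4 + 2*14*(2*4)) - 46 = 434*(300 - 560 - 15*8 + 2*14*8) - 46 = 434*(300 - 560 - 120 + 224) - 46 = 434*(-156) - 46 = -67704 - 46 = -67750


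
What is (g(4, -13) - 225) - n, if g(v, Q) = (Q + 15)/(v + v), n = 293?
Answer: -2071/4 ≈ -517.75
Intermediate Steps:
g(v, Q) = (15 + Q)/(2*v) (g(v, Q) = (15 + Q)/((2*v)) = (15 + Q)*(1/(2*v)) = (15 + Q)/(2*v))
(g(4, -13) - 225) - n = ((½)*(15 - 13)/4 - 225) - 1*293 = ((½)*(¼)*2 - 225) - 293 = (¼ - 225) - 293 = -899/4 - 293 = -2071/4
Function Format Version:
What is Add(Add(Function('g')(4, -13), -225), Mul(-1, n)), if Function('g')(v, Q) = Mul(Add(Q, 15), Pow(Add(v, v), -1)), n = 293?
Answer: Rational(-2071, 4) ≈ -517.75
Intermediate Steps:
Function('g')(v, Q) = Mul(Rational(1, 2), Pow(v, -1), Add(15, Q)) (Function('g')(v, Q) = Mul(Add(15, Q), Pow(Mul(2, v), -1)) = Mul(Add(15, Q), Mul(Rational(1, 2), Pow(v, -1))) = Mul(Rational(1, 2), Pow(v, -1), Add(15, Q)))
Add(Add(Function('g')(4, -13), -225), Mul(-1, n)) = Add(Add(Mul(Rational(1, 2), Pow(4, -1), Add(15, -13)), -225), Mul(-1, 293)) = Add(Add(Mul(Rational(1, 2), Rational(1, 4), 2), -225), -293) = Add(Add(Rational(1, 4), -225), -293) = Add(Rational(-899, 4), -293) = Rational(-2071, 4)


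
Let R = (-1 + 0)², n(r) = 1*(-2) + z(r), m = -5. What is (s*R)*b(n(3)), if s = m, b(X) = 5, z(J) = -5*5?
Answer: -25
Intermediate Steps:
z(J) = -25
n(r) = -27 (n(r) = 1*(-2) - 25 = -2 - 25 = -27)
R = 1 (R = (-1)² = 1)
s = -5
(s*R)*b(n(3)) = -5*1*5 = -5*5 = -25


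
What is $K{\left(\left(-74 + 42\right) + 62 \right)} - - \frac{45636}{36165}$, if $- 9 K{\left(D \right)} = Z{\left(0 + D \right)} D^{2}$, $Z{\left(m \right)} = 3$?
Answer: $- \frac{3601288}{12055} \approx -298.74$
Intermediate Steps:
$K{\left(D \right)} = - \frac{D^{2}}{3}$ ($K{\left(D \right)} = - \frac{3 D^{2}}{9} = - \frac{D^{2}}{3}$)
$K{\left(\left(-74 + 42\right) + 62 \right)} - - \frac{45636}{36165} = - \frac{\left(\left(-74 + 42\right) + 62\right)^{2}}{3} - - \frac{45636}{36165} = - \frac{\left(-32 + 62\right)^{2}}{3} - \left(-45636\right) \frac{1}{36165} = - \frac{30^{2}}{3} - - \frac{15212}{12055} = \left(- \frac{1}{3}\right) 900 + \frac{15212}{12055} = -300 + \frac{15212}{12055} = - \frac{3601288}{12055}$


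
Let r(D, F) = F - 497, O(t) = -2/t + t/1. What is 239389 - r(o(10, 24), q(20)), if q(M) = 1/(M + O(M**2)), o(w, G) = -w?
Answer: 20150183914/83999 ≈ 2.3989e+5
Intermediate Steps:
O(t) = t - 2/t (O(t) = -2/t + t*1 = -2/t + t = t - 2/t)
q(M) = 1/(M + M**2 - 2/M**2) (q(M) = 1/(M + (M**2 - 2/M**2)) = 1/(M + M**2 - 2/M**2))
r(D, F) = -497 + F
239389 - r(o(10, 24), q(20)) = 239389 - (-497 + 20**2/(-2 + 20**3 + 20**4)) = 239389 - (-497 + 400/(-2 + 8000 + 160000)) = 239389 - (-497 + 400/167998) = 239389 - (-497 + 400*(1/167998)) = 239389 - (-497 + 200/83999) = 239389 - 1*(-41747303/83999) = 239389 + 41747303/83999 = 20150183914/83999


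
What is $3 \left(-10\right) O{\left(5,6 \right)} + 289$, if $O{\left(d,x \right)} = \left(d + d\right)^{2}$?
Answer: $-2711$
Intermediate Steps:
$O{\left(d,x \right)} = 4 d^{2}$ ($O{\left(d,x \right)} = \left(2 d\right)^{2} = 4 d^{2}$)
$3 \left(-10\right) O{\left(5,6 \right)} + 289 = 3 \left(-10\right) 4 \cdot 5^{2} + 289 = - 30 \cdot 4 \cdot 25 + 289 = \left(-30\right) 100 + 289 = -3000 + 289 = -2711$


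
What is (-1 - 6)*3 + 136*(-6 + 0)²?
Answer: 4875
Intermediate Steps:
(-1 - 6)*3 + 136*(-6 + 0)² = -7*3 + 136*(-6)² = -21 + 136*36 = -21 + 4896 = 4875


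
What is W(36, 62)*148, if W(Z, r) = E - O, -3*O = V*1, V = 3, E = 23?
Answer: 3552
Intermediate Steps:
O = -1 ≈ -1.0000
W(Z, r) = 24 (W(Z, r) = 23 - 1*(-1) = 23 + 1 = 24)
W(36, 62)*148 = 24*148 = 3552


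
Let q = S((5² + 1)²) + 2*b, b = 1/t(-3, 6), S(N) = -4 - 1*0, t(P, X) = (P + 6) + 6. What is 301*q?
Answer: -10234/9 ≈ -1137.1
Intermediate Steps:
t(P, X) = 12 + P (t(P, X) = (6 + P) + 6 = 12 + P)
S(N) = -4 (S(N) = -4 + 0 = -4)
b = ⅑ (b = 1/(12 - 3) = 1/9 = 1*(⅑) = ⅑ ≈ 0.11111)
q = -34/9 (q = -4 + 2*(⅑) = -4 + 2/9 = -34/9 ≈ -3.7778)
301*q = 301*(-34/9) = -10234/9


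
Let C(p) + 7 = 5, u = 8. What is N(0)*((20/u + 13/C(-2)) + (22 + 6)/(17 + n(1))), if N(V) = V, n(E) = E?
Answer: 0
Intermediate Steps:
C(p) = -2 (C(p) = -7 + 5 = -2)
N(0)*((20/u + 13/C(-2)) + (22 + 6)/(17 + n(1))) = 0*((20/8 + 13/(-2)) + (22 + 6)/(17 + 1)) = 0*((20*(⅛) + 13*(-½)) + 28/18) = 0*((5/2 - 13/2) + 28*(1/18)) = 0*(-4 + 14/9) = 0*(-22/9) = 0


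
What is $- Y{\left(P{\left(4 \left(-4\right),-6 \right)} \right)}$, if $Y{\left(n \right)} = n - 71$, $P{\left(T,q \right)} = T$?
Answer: $87$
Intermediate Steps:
$Y{\left(n \right)} = -71 + n$
$- Y{\left(P{\left(4 \left(-4\right),-6 \right)} \right)} = - (-71 + 4 \left(-4\right)) = - (-71 - 16) = \left(-1\right) \left(-87\right) = 87$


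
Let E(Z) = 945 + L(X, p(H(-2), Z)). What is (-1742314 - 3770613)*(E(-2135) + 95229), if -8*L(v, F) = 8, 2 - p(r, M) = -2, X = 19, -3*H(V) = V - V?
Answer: -530194728371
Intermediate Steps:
H(V) = 0 (H(V) = -(V - V)/3 = -1/3*0 = 0)
p(r, M) = 4 (p(r, M) = 2 - 1*(-2) = 2 + 2 = 4)
L(v, F) = -1 (L(v, F) = -1/8*8 = -1)
E(Z) = 944 (E(Z) = 945 - 1 = 944)
(-1742314 - 3770613)*(E(-2135) + 95229) = (-1742314 - 3770613)*(944 + 95229) = -5512927*96173 = -530194728371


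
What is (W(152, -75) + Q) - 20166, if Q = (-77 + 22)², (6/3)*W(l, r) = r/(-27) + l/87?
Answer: -8946421/522 ≈ -17139.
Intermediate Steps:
W(l, r) = -r/54 + l/174 (W(l, r) = (r/(-27) + l/87)/2 = (r*(-1/27) + l*(1/87))/2 = (-r/27 + l/87)/2 = -r/54 + l/174)
Q = 3025 (Q = (-55)² = 3025)
(W(152, -75) + Q) - 20166 = ((-1/54*(-75) + (1/174)*152) + 3025) - 20166 = ((25/18 + 76/87) + 3025) - 20166 = (1181/522 + 3025) - 20166 = 1580231/522 - 20166 = -8946421/522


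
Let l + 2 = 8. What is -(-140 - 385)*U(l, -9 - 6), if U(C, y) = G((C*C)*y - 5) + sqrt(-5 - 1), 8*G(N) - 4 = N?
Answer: -284025/8 + 525*I*sqrt(6) ≈ -35503.0 + 1286.0*I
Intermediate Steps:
l = 6 (l = -2 + 8 = 6)
G(N) = 1/2 + N/8
U(C, y) = -1/8 + I*sqrt(6) + y*C**2/8 (U(C, y) = (1/2 + ((C*C)*y - 5)/8) + sqrt(-5 - 1) = (1/2 + (C**2*y - 5)/8) + sqrt(-6) = (1/2 + (y*C**2 - 5)/8) + I*sqrt(6) = (1/2 + (-5 + y*C**2)/8) + I*sqrt(6) = (1/2 + (-5/8 + y*C**2/8)) + I*sqrt(6) = (-1/8 + y*C**2/8) + I*sqrt(6) = -1/8 + I*sqrt(6) + y*C**2/8)
-(-140 - 385)*U(l, -9 - 6) = -(-140 - 385)*(-1/8 + I*sqrt(6) + (1/8)*(-9 - 6)*6**2) = -(-525)*(-1/8 + I*sqrt(6) + (1/8)*(-15)*36) = -(-525)*(-1/8 + I*sqrt(6) - 135/2) = -(-525)*(-541/8 + I*sqrt(6)) = -(284025/8 - 525*I*sqrt(6)) = -284025/8 + 525*I*sqrt(6)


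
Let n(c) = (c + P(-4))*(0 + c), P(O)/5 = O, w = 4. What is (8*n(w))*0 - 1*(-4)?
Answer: 4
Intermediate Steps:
P(O) = 5*O
n(c) = c*(-20 + c) (n(c) = (c + 5*(-4))*(0 + c) = (c - 20)*c = (-20 + c)*c = c*(-20 + c))
(8*n(w))*0 - 1*(-4) = (8*(4*(-20 + 4)))*0 - 1*(-4) = (8*(4*(-16)))*0 + 4 = (8*(-64))*0 + 4 = -512*0 + 4 = 0 + 4 = 4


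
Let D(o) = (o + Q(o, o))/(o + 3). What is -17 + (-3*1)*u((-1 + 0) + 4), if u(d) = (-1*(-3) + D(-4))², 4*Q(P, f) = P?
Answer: -209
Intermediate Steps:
Q(P, f) = P/4
D(o) = 5*o/(4*(3 + o)) (D(o) = (o + o/4)/(o + 3) = (5*o/4)/(3 + o) = 5*o/(4*(3 + o)))
u(d) = 64 (u(d) = (-1*(-3) + (5/4)*(-4)/(3 - 4))² = (3 + (5/4)*(-4)/(-1))² = (3 + (5/4)*(-4)*(-1))² = (3 + 5)² = 8² = 64)
-17 + (-3*1)*u((-1 + 0) + 4) = -17 - 3*1*64 = -17 - 3*64 = -17 - 192 = -209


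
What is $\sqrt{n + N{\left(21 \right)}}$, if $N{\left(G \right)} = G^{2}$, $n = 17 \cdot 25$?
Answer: $\sqrt{866} \approx 29.428$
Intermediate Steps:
$n = 425$
$\sqrt{n + N{\left(21 \right)}} = \sqrt{425 + 21^{2}} = \sqrt{425 + 441} = \sqrt{866}$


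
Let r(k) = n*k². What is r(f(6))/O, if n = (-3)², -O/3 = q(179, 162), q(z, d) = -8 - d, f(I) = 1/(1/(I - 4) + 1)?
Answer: 2/255 ≈ 0.0078431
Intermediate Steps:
f(I) = 1/(1 + 1/(-4 + I)) (f(I) = 1/(1/(-4 + I) + 1) = 1/(1 + 1/(-4 + I)))
O = 510 (O = -3*(-8 - 1*162) = -3*(-8 - 162) = -3*(-170) = 510)
n = 9
r(k) = 9*k²
r(f(6))/O = (9*((-4 + 6)/(-3 + 6))²)/510 = (9*(2/3)²)*(1/510) = (9*((⅓)*2)²)*(1/510) = (9*(⅔)²)*(1/510) = (9*(4/9))*(1/510) = 4*(1/510) = 2/255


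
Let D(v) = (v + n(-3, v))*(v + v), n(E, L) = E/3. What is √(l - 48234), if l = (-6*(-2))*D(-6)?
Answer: I*√47226 ≈ 217.32*I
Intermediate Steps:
n(E, L) = E/3 (n(E, L) = E*(⅓) = E/3)
D(v) = 2*v*(-1 + v) (D(v) = (v + (⅓)*(-3))*(v + v) = (v - 1)*(2*v) = (-1 + v)*(2*v) = 2*v*(-1 + v))
l = 1008 (l = (-6*(-2))*(2*(-6)*(-1 - 6)) = 12*(2*(-6)*(-7)) = 12*84 = 1008)
√(l - 48234) = √(1008 - 48234) = √(-47226) = I*√47226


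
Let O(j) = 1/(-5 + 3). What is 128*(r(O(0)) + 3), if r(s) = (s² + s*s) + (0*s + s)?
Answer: 384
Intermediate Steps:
O(j) = -½ (O(j) = 1/(-2) = -½)
r(s) = s + 2*s² (r(s) = (s² + s²) + (0 + s) = 2*s² + s = s + 2*s²)
128*(r(O(0)) + 3) = 128*(-(1 + 2*(-½))/2 + 3) = 128*(-(1 - 1)/2 + 3) = 128*(-½*0 + 3) = 128*(0 + 3) = 128*3 = 384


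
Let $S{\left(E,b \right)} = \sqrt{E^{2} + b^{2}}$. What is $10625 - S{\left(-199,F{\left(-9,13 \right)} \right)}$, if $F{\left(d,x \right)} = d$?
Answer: $10625 - \sqrt{39682} \approx 10426.0$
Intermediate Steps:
$10625 - S{\left(-199,F{\left(-9,13 \right)} \right)} = 10625 - \sqrt{\left(-199\right)^{2} + \left(-9\right)^{2}} = 10625 - \sqrt{39601 + 81} = 10625 - \sqrt{39682}$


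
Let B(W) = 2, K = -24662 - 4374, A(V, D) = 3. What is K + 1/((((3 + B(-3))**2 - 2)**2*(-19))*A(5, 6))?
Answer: -875522509/30153 ≈ -29036.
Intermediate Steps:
K = -29036
K + 1/((((3 + B(-3))**2 - 2)**2*(-19))*A(5, 6)) = -29036 + 1/((((3 + 2)**2 - 2)**2*(-19))*3) = -29036 + 1/(((5**2 - 2)**2*(-19))*3) = -29036 + 1/(((25 - 2)**2*(-19))*3) = -29036 + 1/((23**2*(-19))*3) = -29036 + 1/((529*(-19))*3) = -29036 + 1/(-10051*3) = -29036 + 1/(-30153) = -29036 - 1/30153 = -875522509/30153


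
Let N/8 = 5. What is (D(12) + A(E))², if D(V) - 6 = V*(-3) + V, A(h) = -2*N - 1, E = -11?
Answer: 9801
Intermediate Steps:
N = 40 (N = 8*5 = 40)
A(h) = -81 (A(h) = -2*40 - 1 = -80 - 1 = -81)
D(V) = 6 - 2*V (D(V) = 6 + (V*(-3) + V) = 6 + (-3*V + V) = 6 - 2*V)
(D(12) + A(E))² = ((6 - 2*12) - 81)² = ((6 - 24) - 81)² = (-18 - 81)² = (-99)² = 9801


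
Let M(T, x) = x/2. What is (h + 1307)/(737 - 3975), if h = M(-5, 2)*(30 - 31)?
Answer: -653/1619 ≈ -0.40334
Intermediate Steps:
M(T, x) = x/2 (M(T, x) = x*(1/2) = x/2)
h = -1 (h = ((1/2)*2)*(30 - 31) = 1*(-1) = -1)
(h + 1307)/(737 - 3975) = (-1 + 1307)/(737 - 3975) = 1306/(-3238) = 1306*(-1/3238) = -653/1619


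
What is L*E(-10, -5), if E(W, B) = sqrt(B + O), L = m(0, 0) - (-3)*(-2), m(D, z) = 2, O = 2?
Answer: -4*I*sqrt(3) ≈ -6.9282*I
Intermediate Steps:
L = -4 (L = 2 - (-3)*(-2) = 2 - 1*6 = 2 - 6 = -4)
E(W, B) = sqrt(2 + B) (E(W, B) = sqrt(B + 2) = sqrt(2 + B))
L*E(-10, -5) = -4*sqrt(2 - 5) = -4*I*sqrt(3)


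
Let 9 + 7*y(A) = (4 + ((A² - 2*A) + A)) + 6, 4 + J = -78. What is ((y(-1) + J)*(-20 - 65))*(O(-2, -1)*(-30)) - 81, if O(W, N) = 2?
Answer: -2912667/7 ≈ -4.1610e+5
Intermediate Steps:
J = -82 (J = -4 - 78 = -82)
y(A) = ⅐ - A/7 + A²/7 (y(A) = -9/7 + ((4 + ((A² - 2*A) + A)) + 6)/7 = -9/7 + ((4 + (A² - A)) + 6)/7 = -9/7 + ((4 + A² - A) + 6)/7 = -9/7 + (10 + A² - A)/7 = -9/7 + (10/7 - A/7 + A²/7) = ⅐ - A/7 + A²/7)
((y(-1) + J)*(-20 - 65))*(O(-2, -1)*(-30)) - 81 = (((⅐ - ⅐*(-1) + (⅐)*(-1)²) - 82)*(-20 - 65))*(2*(-30)) - 81 = (((⅐ + ⅐ + (⅐)*1) - 82)*(-85))*(-60) - 81 = (((⅐ + ⅐ + ⅐) - 82)*(-85))*(-60) - 81 = ((3/7 - 82)*(-85))*(-60) - 81 = -571/7*(-85)*(-60) - 81 = (48535/7)*(-60) - 81 = -2912100/7 - 81 = -2912667/7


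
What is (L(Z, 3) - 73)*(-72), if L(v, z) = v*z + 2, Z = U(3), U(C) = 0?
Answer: 5112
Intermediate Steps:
Z = 0
L(v, z) = 2 + v*z
(L(Z, 3) - 73)*(-72) = ((2 + 0*3) - 73)*(-72) = ((2 + 0) - 73)*(-72) = (2 - 73)*(-72) = -71*(-72) = 5112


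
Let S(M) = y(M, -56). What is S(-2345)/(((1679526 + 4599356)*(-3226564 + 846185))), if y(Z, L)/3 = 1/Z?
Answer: 3/35048648717971910 ≈ 8.5595e-17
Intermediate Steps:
y(Z, L) = 3/Z
S(M) = 3/M
S(-2345)/(((1679526 + 4599356)*(-3226564 + 846185))) = (3/(-2345))/(((1679526 + 4599356)*(-3226564 + 846185))) = (3*(-1/2345))/((6278882*(-2380379))) = -3/2345/(-14946118856278) = -3/2345*(-1/14946118856278) = 3/35048648717971910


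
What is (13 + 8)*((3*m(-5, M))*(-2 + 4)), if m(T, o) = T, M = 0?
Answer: -630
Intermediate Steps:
(13 + 8)*((3*m(-5, M))*(-2 + 4)) = (13 + 8)*((3*(-5))*(-2 + 4)) = 21*(-15*2) = 21*(-30) = -630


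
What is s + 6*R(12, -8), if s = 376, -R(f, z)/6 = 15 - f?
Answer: 268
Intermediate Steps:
R(f, z) = -90 + 6*f (R(f, z) = -6*(15 - f) = -90 + 6*f)
s + 6*R(12, -8) = 376 + 6*(-90 + 6*12) = 376 + 6*(-90 + 72) = 376 + 6*(-18) = 376 - 108 = 268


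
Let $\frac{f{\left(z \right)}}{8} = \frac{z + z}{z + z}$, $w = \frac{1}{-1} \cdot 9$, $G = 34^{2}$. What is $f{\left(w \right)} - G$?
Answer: $-1148$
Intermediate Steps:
$G = 1156$
$w = -9$ ($w = \left(-1\right) 9 = -9$)
$f{\left(z \right)} = 8$ ($f{\left(z \right)} = 8 \frac{z + z}{z + z} = 8 \frac{2 z}{2 z} = 8 \cdot 2 z \frac{1}{2 z} = 8 \cdot 1 = 8$)
$f{\left(w \right)} - G = 8 - 1156 = -1148$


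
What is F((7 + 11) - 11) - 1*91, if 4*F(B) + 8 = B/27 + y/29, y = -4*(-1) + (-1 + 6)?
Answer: -145415/1566 ≈ -92.858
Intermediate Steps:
y = 9 (y = 4 + 5 = 9)
F(B) = -223/116 + B/108 (F(B) = -2 + (B/27 + 9/29)/4 = -2 + (9/29 + B/27)/4 = -2 + (9/116 + B/108) = -223/116 + B/108)
F((7 + 11) - 11) - 1*91 = (-223/116 + ((7 + 11) - 11)/108) - 1*91 = (-223/116 + (18 - 11)/108) - 91 = (-223/116 + (1/108)*7) - 91 = (-223/116 + 7/108) - 91 = -2909/1566 - 91 = -145415/1566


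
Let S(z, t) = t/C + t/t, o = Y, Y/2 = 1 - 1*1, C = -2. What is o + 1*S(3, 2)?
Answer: 0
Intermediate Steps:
Y = 0 (Y = 2*(1 - 1*1) = 2*(1 - 1) = 2*0 = 0)
o = 0
S(z, t) = 1 - t/2 (S(z, t) = t/(-2) + t/t = t*(-1/2) + 1 = -t/2 + 1 = 1 - t/2)
o + 1*S(3, 2) = 0 + 1*(1 - 1/2*2) = 0 + 1*(1 - 1) = 0 + 1*0 = 0 + 0 = 0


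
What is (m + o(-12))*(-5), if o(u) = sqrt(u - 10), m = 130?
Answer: -650 - 5*I*sqrt(22) ≈ -650.0 - 23.452*I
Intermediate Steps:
o(u) = sqrt(-10 + u)
(m + o(-12))*(-5) = (130 + sqrt(-10 - 12))*(-5) = (130 + sqrt(-22))*(-5) = (130 + I*sqrt(22))*(-5) = -650 - 5*I*sqrt(22)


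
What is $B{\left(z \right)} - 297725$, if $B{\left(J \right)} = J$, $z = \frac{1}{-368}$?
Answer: $- \frac{109562801}{368} \approx -2.9773 \cdot 10^{5}$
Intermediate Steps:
$z = - \frac{1}{368} \approx -0.0027174$
$B{\left(z \right)} - 297725 = - \frac{1}{368} - 297725 = - \frac{109562801}{368}$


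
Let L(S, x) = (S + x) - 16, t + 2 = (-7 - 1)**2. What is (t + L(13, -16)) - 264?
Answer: -221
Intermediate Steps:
t = 62 (t = -2 + (-7 - 1)**2 = -2 + (-8)**2 = -2 + 64 = 62)
L(S, x) = -16 + S + x
(t + L(13, -16)) - 264 = (62 + (-16 + 13 - 16)) - 264 = (62 - 19) - 264 = 43 - 264 = -221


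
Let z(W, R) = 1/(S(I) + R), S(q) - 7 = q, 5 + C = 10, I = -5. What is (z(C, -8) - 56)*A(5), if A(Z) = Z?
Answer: -1685/6 ≈ -280.83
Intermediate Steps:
C = 5 (C = -5 + 10 = 5)
S(q) = 7 + q
z(W, R) = 1/(2 + R) (z(W, R) = 1/((7 - 5) + R) = 1/(2 + R))
(z(C, -8) - 56)*A(5) = (1/(2 - 8) - 56)*5 = (1/(-6) - 56)*5 = (-⅙ - 56)*5 = -337/6*5 = -1685/6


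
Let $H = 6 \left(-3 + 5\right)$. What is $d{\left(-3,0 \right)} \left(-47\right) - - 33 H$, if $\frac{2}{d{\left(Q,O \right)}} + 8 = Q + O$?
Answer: $\frac{4450}{11} \approx 404.55$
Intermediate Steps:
$d{\left(Q,O \right)} = \frac{2}{-8 + O + Q}$ ($d{\left(Q,O \right)} = \frac{2}{-8 + \left(Q + O\right)} = \frac{2}{-8 + \left(O + Q\right)} = \frac{2}{-8 + O + Q}$)
$H = 12$ ($H = 6 \cdot 2 = 12$)
$d{\left(-3,0 \right)} \left(-47\right) - - 33 H = \frac{2}{-8 + 0 - 3} \left(-47\right) - \left(-33\right) 12 = \frac{2}{-11} \left(-47\right) - -396 = 2 \left(- \frac{1}{11}\right) \left(-47\right) + 396 = \left(- \frac{2}{11}\right) \left(-47\right) + 396 = \frac{94}{11} + 396 = \frac{4450}{11}$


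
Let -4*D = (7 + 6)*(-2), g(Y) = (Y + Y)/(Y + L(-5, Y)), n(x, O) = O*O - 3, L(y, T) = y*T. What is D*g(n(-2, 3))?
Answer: -13/4 ≈ -3.2500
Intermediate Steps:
L(y, T) = T*y
n(x, O) = -3 + O² (n(x, O) = O² - 3 = -3 + O²)
g(Y) = -½ (g(Y) = (Y + Y)/(Y + Y*(-5)) = (2*Y)/(Y - 5*Y) = (2*Y)/((-4*Y)) = (2*Y)*(-1/(4*Y)) = -½)
D = 13/2 (D = -(7 + 6)*(-2)/4 = -13*(-2)/4 = -¼*(-26) = 13/2 ≈ 6.5000)
D*g(n(-2, 3)) = (13/2)*(-½) = -13/4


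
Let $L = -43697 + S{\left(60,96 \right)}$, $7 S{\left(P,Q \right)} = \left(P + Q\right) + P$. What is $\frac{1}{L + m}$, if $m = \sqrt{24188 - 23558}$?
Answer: $- \frac{2139641}{93429838699} - \frac{147 \sqrt{70}}{93429838699} \approx -2.2914 \cdot 10^{-5}$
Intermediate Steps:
$S{\left(P,Q \right)} = \frac{Q}{7} + \frac{2 P}{7}$ ($S{\left(P,Q \right)} = \frac{\left(P + Q\right) + P}{7} = \frac{Q + 2 P}{7} = \frac{Q}{7} + \frac{2 P}{7}$)
$L = - \frac{305663}{7}$ ($L = -43697 + \left(\frac{1}{7} \cdot 96 + \frac{2}{7} \cdot 60\right) = -43697 + \left(\frac{96}{7} + \frac{120}{7}\right) = -43697 + \frac{216}{7} = - \frac{305663}{7} \approx -43666.0$)
$m = 3 \sqrt{70}$ ($m = \sqrt{630} = 3 \sqrt{70} \approx 25.1$)
$\frac{1}{L + m} = \frac{1}{- \frac{305663}{7} + 3 \sqrt{70}}$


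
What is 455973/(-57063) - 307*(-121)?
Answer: 706421096/19021 ≈ 37139.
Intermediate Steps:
455973/(-57063) - 307*(-121) = 455973*(-1/57063) - 1*(-37147) = -151991/19021 + 37147 = 706421096/19021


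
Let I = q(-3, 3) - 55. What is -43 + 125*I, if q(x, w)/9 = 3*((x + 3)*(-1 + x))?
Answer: -6918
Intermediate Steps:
q(x, w) = 27*(-1 + x)*(3 + x) (q(x, w) = 9*(3*((x + 3)*(-1 + x))) = 9*(3*((3 + x)*(-1 + x))) = 9*(3*((-1 + x)*(3 + x))) = 9*(3*(-1 + x)*(3 + x)) = 27*(-1 + x)*(3 + x))
I = -55 (I = (-81 + 27*(-3)**2 + 54*(-3)) - 55 = (-81 + 27*9 - 162) - 55 = (-81 + 243 - 162) - 55 = 0 - 55 = -55)
-43 + 125*I = -43 + 125*(-55) = -43 - 6875 = -6918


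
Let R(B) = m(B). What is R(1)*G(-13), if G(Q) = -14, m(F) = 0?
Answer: 0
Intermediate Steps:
R(B) = 0
R(1)*G(-13) = 0*(-14) = 0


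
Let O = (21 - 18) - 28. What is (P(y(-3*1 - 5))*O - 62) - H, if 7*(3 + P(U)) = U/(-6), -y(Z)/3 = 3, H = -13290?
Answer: 186167/14 ≈ 13298.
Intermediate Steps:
y(Z) = -9 (y(Z) = -3*3 = -9)
P(U) = -3 - U/42 (P(U) = -3 + (U/(-6))/7 = -3 + (U*(-⅙))/7 = -3 + (-U/6)/7 = -3 - U/42)
O = -25 (O = 3 - 28 = -25)
(P(y(-3*1 - 5))*O - 62) - H = ((-3 - 1/42*(-9))*(-25) - 62) - 1*(-13290) = ((-3 + 3/14)*(-25) - 62) + 13290 = (-39/14*(-25) - 62) + 13290 = (975/14 - 62) + 13290 = 107/14 + 13290 = 186167/14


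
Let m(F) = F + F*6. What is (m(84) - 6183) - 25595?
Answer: -31190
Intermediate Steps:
m(F) = 7*F (m(F) = F + 6*F = 7*F)
(m(84) - 6183) - 25595 = (7*84 - 6183) - 25595 = (588 - 6183) - 25595 = -5595 - 25595 = -31190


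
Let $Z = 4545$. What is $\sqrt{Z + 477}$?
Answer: $9 \sqrt{62} \approx 70.866$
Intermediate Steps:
$\sqrt{Z + 477} = \sqrt{4545 + 477} = \sqrt{5022} = 9 \sqrt{62}$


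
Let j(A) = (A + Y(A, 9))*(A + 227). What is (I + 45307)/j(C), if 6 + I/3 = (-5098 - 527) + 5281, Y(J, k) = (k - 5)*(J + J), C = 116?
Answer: 44257/358092 ≈ 0.12359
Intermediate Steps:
Y(J, k) = 2*J*(-5 + k) (Y(J, k) = (-5 + k)*(2*J) = 2*J*(-5 + k))
j(A) = 9*A*(227 + A) (j(A) = (A + 2*A*(-5 + 9))*(A + 227) = (A + 2*A*4)*(227 + A) = (A + 8*A)*(227 + A) = (9*A)*(227 + A) = 9*A*(227 + A))
I = -1050 (I = -18 + 3*((-5098 - 527) + 5281) = -18 + 3*(-5625 + 5281) = -18 + 3*(-344) = -18 - 1032 = -1050)
(I + 45307)/j(C) = (-1050 + 45307)/((9*116*(227 + 116))) = 44257/((9*116*343)) = 44257/358092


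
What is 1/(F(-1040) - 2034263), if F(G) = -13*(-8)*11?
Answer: -1/2033119 ≈ -4.9185e-7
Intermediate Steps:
F(G) = 1144 (F(G) = 104*11 = 1144)
1/(F(-1040) - 2034263) = 1/(1144 - 2034263) = 1/(-2033119) = -1/2033119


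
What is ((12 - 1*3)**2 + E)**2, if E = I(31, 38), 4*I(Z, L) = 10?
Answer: 27889/4 ≈ 6972.3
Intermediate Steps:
I(Z, L) = 5/2 (I(Z, L) = (1/4)*10 = 5/2)
E = 5/2 ≈ 2.5000
((12 - 1*3)**2 + E)**2 = ((12 - 1*3)**2 + 5/2)**2 = ((12 - 3)**2 + 5/2)**2 = (9**2 + 5/2)**2 = (81 + 5/2)**2 = (167/2)**2 = 27889/4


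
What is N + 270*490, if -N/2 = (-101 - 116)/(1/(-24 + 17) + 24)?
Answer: 22097138/167 ≈ 1.3232e+5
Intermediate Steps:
N = 3038/167 (N = -2*(-101 - 116)/(1/(-24 + 17) + 24) = -(-434)/(1/(-7) + 24) = -(-434)/(-1/7 + 24) = -(-434)/167/7 = -(-434)*7/167 = -2*(-1519/167) = 3038/167 ≈ 18.192)
N + 270*490 = 3038/167 + 270*490 = 3038/167 + 132300 = 22097138/167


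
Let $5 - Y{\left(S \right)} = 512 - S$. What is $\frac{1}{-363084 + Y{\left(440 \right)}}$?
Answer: $- \frac{1}{363151} \approx -2.7537 \cdot 10^{-6}$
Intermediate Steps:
$Y{\left(S \right)} = -507 + S$ ($Y{\left(S \right)} = 5 - \left(512 - S\right) = 5 + \left(-512 + S\right) = -507 + S$)
$\frac{1}{-363084 + Y{\left(440 \right)}} = \frac{1}{-363084 + \left(-507 + 440\right)} = \frac{1}{-363084 - 67} = \frac{1}{-363151} = - \frac{1}{363151}$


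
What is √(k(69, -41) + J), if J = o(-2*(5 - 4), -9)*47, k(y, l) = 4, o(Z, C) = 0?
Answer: 2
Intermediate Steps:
J = 0 (J = 0*47 = 0)
√(k(69, -41) + J) = √(4 + 0) = √4 = 2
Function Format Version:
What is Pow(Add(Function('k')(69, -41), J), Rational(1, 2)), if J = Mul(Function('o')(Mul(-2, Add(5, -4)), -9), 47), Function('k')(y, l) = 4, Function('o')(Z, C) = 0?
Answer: 2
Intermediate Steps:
J = 0 (J = Mul(0, 47) = 0)
Pow(Add(Function('k')(69, -41), J), Rational(1, 2)) = Pow(Add(4, 0), Rational(1, 2)) = Pow(4, Rational(1, 2)) = 2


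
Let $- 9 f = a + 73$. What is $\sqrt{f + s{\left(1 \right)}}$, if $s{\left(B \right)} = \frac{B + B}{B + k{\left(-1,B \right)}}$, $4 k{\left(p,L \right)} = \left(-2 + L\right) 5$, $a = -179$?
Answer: $\frac{\sqrt{34}}{3} \approx 1.9437$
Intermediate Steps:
$f = \frac{106}{9}$ ($f = - \frac{-179 + 73}{9} = \left(- \frac{1}{9}\right) \left(-106\right) = \frac{106}{9} \approx 11.778$)
$k{\left(p,L \right)} = - \frac{5}{2} + \frac{5 L}{4}$ ($k{\left(p,L \right)} = \frac{\left(-2 + L\right) 5}{4} = \frac{-10 + 5 L}{4} = - \frac{5}{2} + \frac{5 L}{4}$)
$s{\left(B \right)} = \frac{2 B}{- \frac{5}{2} + \frac{9 B}{4}}$ ($s{\left(B \right)} = \frac{B + B}{B + \left(- \frac{5}{2} + \frac{5 B}{4}\right)} = \frac{2 B}{- \frac{5}{2} + \frac{9 B}{4}}$)
$\sqrt{f + s{\left(1 \right)}} = \sqrt{\frac{106}{9} + 8 \cdot 1 \frac{1}{-10 + 9 \cdot 1}} = \sqrt{\frac{106}{9} + 8 \cdot 1 \frac{1}{-10 + 9}} = \sqrt{\frac{106}{9} + 8 \cdot 1 \frac{1}{-1}} = \sqrt{\frac{106}{9} + 8 \cdot 1 \left(-1\right)} = \sqrt{\frac{106}{9} - 8} = \sqrt{\frac{34}{9}} = \frac{\sqrt{34}}{3}$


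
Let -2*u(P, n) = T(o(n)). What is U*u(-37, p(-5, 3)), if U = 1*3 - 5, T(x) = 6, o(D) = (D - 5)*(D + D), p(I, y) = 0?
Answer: 6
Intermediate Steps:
o(D) = 2*D*(-5 + D) (o(D) = (-5 + D)*(2*D) = 2*D*(-5 + D))
u(P, n) = -3 (u(P, n) = -½*6 = -3)
U = -2 (U = 3 - 5 = -2)
U*u(-37, p(-5, 3)) = -2*(-3) = 6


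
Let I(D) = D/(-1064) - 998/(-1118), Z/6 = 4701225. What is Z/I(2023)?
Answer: -2396722114800/85703 ≈ -2.7965e+7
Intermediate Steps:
Z = 28207350 (Z = 6*4701225 = 28207350)
I(D) = 499/559 - D/1064 (I(D) = D*(-1/1064) - 998*(-1/1118) = -D/1064 + 499/559 = 499/559 - D/1064)
Z/I(2023) = 28207350/(499/559 - 1/1064*2023) = 28207350/(499/559 - 289/152) = 28207350/(-85703/84968) = 28207350*(-84968/85703) = -2396722114800/85703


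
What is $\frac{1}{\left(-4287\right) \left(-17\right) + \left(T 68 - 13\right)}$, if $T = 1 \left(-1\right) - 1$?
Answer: $\frac{1}{72730} \approx 1.3749 \cdot 10^{-5}$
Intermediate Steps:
$T = -2$ ($T = -1 - 1 = -2$)
$\frac{1}{\left(-4287\right) \left(-17\right) + \left(T 68 - 13\right)} = \frac{1}{\left(-4287\right) \left(-17\right) - 149} = \frac{1}{72879 - 149} = \frac{1}{72730}$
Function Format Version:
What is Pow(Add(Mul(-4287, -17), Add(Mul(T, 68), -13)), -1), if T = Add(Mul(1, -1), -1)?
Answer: Rational(1, 72730) ≈ 1.3749e-5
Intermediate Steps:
T = -2 (T = Add(-1, -1) = -2)
Pow(Add(Mul(-4287, -17), Add(Mul(T, 68), -13)), -1) = Pow(Add(Mul(-4287, -17), Add(Mul(-2, 68), -13)), -1) = Pow(Add(72879, Add(-136, -13)), -1) = Pow(Add(72879, -149), -1) = Pow(72730, -1) = Rational(1, 72730)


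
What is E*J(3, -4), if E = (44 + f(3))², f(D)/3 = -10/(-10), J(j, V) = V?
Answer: -8836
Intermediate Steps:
f(D) = 3 (f(D) = 3*(-10/(-10)) = 3*(-10*(-⅒)) = 3*1 = 3)
E = 2209 (E = (44 + 3)² = 47² = 2209)
E*J(3, -4) = 2209*(-4) = -8836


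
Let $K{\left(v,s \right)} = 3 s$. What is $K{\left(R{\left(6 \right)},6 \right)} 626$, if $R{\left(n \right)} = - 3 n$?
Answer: $11268$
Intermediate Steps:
$K{\left(R{\left(6 \right)},6 \right)} 626 = 3 \cdot 6 \cdot 626 = 18 \cdot 626 = 11268$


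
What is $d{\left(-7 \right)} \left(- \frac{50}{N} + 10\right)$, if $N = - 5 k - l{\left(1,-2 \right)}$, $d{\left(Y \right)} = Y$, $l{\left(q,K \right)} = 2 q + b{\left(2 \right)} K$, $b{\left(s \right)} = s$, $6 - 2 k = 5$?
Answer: $-770$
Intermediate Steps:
$k = \frac{1}{2}$ ($k = 3 - \frac{5}{2} = \frac{1}{2} \approx 0.5$)
$l{\left(q,K \right)} = 2 K + 2 q$ ($l{\left(q,K \right)} = 2 q + 2 K = 2 K + 2 q$)
$N = - \frac{1}{2}$ ($N = \left(-5\right) \frac{1}{2} - \left(2 \left(-2\right) + 2 \cdot 1\right) = - \frac{5}{2} - \left(-4 + 2\right) = - \frac{5}{2} - -2 = - \frac{5}{2} + 2 = - \frac{1}{2} \approx -0.5$)
$d{\left(-7 \right)} \left(- \frac{50}{N} + 10\right) = - 7 \left(- \frac{50}{- \frac{1}{2}} + 10\right) = - 7 \left(\left(-50\right) \left(-2\right) + 10\right) = - 7 \left(100 + 10\right) = \left(-7\right) 110 = -770$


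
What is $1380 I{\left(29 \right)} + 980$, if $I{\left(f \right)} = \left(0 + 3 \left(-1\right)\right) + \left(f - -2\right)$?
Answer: $39620$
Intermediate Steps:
$I{\left(f \right)} = -1 + f$ ($I{\left(f \right)} = \left(0 - 3\right) + \left(f + 2\right) = -3 + \left(2 + f\right) = -1 + f$)
$1380 I{\left(29 \right)} + 980 = 1380 \left(-1 + 29\right) + 980 = 1380 \cdot 28 + 980 = 38640 + 980 = 39620$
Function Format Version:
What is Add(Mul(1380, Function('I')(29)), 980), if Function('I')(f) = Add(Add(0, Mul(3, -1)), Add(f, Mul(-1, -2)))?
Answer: 39620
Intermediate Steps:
Function('I')(f) = Add(-1, f) (Function('I')(f) = Add(Add(0, -3), Add(f, 2)) = Add(-3, Add(2, f)) = Add(-1, f))
Add(Mul(1380, Function('I')(29)), 980) = Add(Mul(1380, Add(-1, 29)), 980) = Add(Mul(1380, 28), 980) = Add(38640, 980) = 39620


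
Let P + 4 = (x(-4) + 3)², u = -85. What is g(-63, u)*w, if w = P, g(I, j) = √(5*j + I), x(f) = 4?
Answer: 90*I*√122 ≈ 994.08*I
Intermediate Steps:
P = 45 (P = -4 + (4 + 3)² = -4 + 7² = -4 + 49 = 45)
g(I, j) = √(I + 5*j)
w = 45
g(-63, u)*w = √(-63 + 5*(-85))*45 = √(-63 - 425)*45 = √(-488)*45 = (2*I*√122)*45 = 90*I*√122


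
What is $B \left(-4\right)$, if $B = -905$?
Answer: $3620$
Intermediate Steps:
$B \left(-4\right) = \left(-905\right) \left(-4\right) = 3620$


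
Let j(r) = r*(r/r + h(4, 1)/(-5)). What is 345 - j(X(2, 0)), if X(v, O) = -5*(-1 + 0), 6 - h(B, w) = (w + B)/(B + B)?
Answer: 2763/8 ≈ 345.38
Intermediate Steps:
h(B, w) = 6 - (B + w)/(2*B) (h(B, w) = 6 - (w + B)/(B + B) = 6 - (B + w)/(2*B))
X(v, O) = 5 (X(v, O) = -5*(-1) = 5)
j(r) = -3*r/40 (j(r) = r*(r/r + ((½)*(-1*1 + 11*4)/4)/(-5)) = r*(1 + ((½)*(¼)*(-1 + 44))*(-⅕)) = r*(1 + ((½)*(¼)*43)*(-⅕)) = r*(1 + (43/8)*(-⅕)) = r*(1 - 43/40) = r*(-3/40) = -3*r/40)
345 - j(X(2, 0)) = 345 - (-3)*5/40 = 345 - 1*(-3/8) = 345 + 3/8 = 2763/8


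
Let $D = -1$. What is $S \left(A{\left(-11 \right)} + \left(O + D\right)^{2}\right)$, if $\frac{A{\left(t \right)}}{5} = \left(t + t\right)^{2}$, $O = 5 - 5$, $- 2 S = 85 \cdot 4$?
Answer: $-411570$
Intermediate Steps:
$S = -170$ ($S = - \frac{85 \cdot 4}{2} = \left(- \frac{1}{2}\right) 340 = -170$)
$O = 0$ ($O = 5 - 5 = 0$)
$A{\left(t \right)} = 20 t^{2}$ ($A{\left(t \right)} = 5 \left(t + t\right)^{2} = 5 \left(2 t\right)^{2} = 5 \cdot 4 t^{2} = 20 t^{2}$)
$S \left(A{\left(-11 \right)} + \left(O + D\right)^{2}\right) = - 170 \left(20 \left(-11\right)^{2} + \left(0 - 1\right)^{2}\right) = - 170 \left(20 \cdot 121 + \left(-1\right)^{2}\right) = - 170 \left(2420 + 1\right) = \left(-170\right) 2421 = -411570$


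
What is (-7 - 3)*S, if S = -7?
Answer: 70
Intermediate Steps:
(-7 - 3)*S = (-7 - 3)*(-7) = -10*(-7) = 70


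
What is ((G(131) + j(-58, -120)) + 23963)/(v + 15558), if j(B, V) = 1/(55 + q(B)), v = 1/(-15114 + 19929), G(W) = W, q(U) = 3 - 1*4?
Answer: 696076195/449470626 ≈ 1.5487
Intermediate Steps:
q(U) = -1 (q(U) = 3 - 4 = -1)
v = 1/4815 ≈ 0.00020768
j(B, V) = 1/54 (j(B, V) = 1/(55 - 1) = 1/54)
((G(131) + j(-58, -120)) + 23963)/(v + 15558) = ((131 + 1/54) + 23963)/(1/4815 + 15558) = (7075/54 + 23963)/(74911771/4815) = (1301077/54)*(4815/74911771) = 696076195/449470626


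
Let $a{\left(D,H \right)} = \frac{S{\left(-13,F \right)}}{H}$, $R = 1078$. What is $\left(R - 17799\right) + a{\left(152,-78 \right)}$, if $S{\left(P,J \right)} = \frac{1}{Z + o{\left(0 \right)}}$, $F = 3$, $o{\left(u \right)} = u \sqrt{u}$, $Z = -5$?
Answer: $- \frac{6521189}{390} \approx -16721.0$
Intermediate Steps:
$o{\left(u \right)} = u^{\frac{3}{2}}$
$S{\left(P,J \right)} = - \frac{1}{5}$ ($S{\left(P,J \right)} = \frac{1}{-5 + 0^{\frac{3}{2}}} = \frac{1}{-5 + 0} = \frac{1}{-5} = - \frac{1}{5}$)
$a{\left(D,H \right)} = - \frac{1}{5 H}$
$\left(R - 17799\right) + a{\left(152,-78 \right)} = \left(1078 - 17799\right) - \frac{1}{5 \left(-78\right)} = -16721 - - \frac{1}{390} = -16721 + \frac{1}{390} = - \frac{6521189}{390}$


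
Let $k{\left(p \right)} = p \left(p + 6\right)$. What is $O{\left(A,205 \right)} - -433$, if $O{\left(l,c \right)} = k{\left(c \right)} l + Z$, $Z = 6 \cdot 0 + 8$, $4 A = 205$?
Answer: $\frac{8869039}{4} \approx 2.2173 \cdot 10^{6}$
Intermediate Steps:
$A = \frac{205}{4}$ ($A = \frac{1}{4} \cdot 205 = \frac{205}{4} \approx 51.25$)
$Z = 8$ ($Z = 0 + 8 = 8$)
$k{\left(p \right)} = p \left(6 + p\right)$
$O{\left(l,c \right)} = 8 + c l \left(6 + c\right)$ ($O{\left(l,c \right)} = c \left(6 + c\right) l + 8 = c l \left(6 + c\right) + 8 = 8 + c l \left(6 + c\right)$)
$O{\left(A,205 \right)} - -433 = \left(8 + 205 \cdot \frac{205}{4} \left(6 + 205\right)\right) - -433 = \left(8 + 205 \cdot \frac{205}{4} \cdot 211\right) + 433 = \left(8 + \frac{8867275}{4}\right) + 433 = \frac{8867307}{4} + 433 = \frac{8869039}{4}$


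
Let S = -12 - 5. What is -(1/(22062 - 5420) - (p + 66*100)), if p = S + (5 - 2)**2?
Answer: 109704063/16642 ≈ 6592.0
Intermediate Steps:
S = -17
p = -8 (p = -17 + (5 - 2)**2 = -17 + 3**2 = -17 + 9 = -8)
-(1/(22062 - 5420) - (p + 66*100)) = -(1/(22062 - 5420) - (-8 + 66*100)) = -(1/16642 - (-8 + 6600)) = -(1/16642 - 1*6592) = -(1/16642 - 6592) = -1*(-109704063/16642) = 109704063/16642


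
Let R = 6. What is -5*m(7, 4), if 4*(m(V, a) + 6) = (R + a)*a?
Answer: -20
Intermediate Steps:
m(V, a) = -6 + a*(6 + a)/4 (m(V, a) = -6 + ((6 + a)*a)/4 = -6 + (a*(6 + a))/4 = -6 + a*(6 + a)/4)
-5*m(7, 4) = -5*(-6 + (1/4)*4**2 + (3/2)*4) = -5*(-6 + (1/4)*16 + 6) = -5*(-6 + 4 + 6) = -5*4 = -20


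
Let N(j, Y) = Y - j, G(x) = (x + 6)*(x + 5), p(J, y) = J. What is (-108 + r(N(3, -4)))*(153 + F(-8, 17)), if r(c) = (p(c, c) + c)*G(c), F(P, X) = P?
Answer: -19720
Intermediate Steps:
G(x) = (5 + x)*(6 + x) (G(x) = (6 + x)*(5 + x) = (5 + x)*(6 + x))
r(c) = 2*c*(30 + c² + 11*c) (r(c) = (c + c)*(30 + c² + 11*c) = (2*c)*(30 + c² + 11*c) = 2*c*(30 + c² + 11*c))
(-108 + r(N(3, -4)))*(153 + F(-8, 17)) = (-108 + 2*(-4 - 1*3)*(30 + (-4 - 1*3)² + 11*(-4 - 1*3)))*(153 - 8) = (-108 + 2*(-4 - 3)*(30 + (-4 - 3)² + 11*(-4 - 3)))*145 = (-108 + 2*(-7)*(30 + (-7)² + 11*(-7)))*145 = (-108 + 2*(-7)*(30 + 49 - 77))*145 = (-108 + 2*(-7)*2)*145 = (-108 - 28)*145 = -136*145 = -19720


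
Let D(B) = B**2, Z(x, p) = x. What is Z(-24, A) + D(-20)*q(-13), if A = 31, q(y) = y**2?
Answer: 67576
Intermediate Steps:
Z(-24, A) + D(-20)*q(-13) = -24 + (-20)**2*(-13)**2 = -24 + 400*169 = -24 + 67600 = 67576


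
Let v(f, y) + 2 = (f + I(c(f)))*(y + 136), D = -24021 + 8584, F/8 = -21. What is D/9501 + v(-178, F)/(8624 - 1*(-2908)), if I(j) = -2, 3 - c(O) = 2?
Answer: -6850707/6086974 ≈ -1.1255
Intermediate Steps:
F = -168 (F = 8*(-21) = -168)
c(O) = 1 (c(O) = 3 - 1*2 = 3 - 2 = 1)
D = -15437
v(f, y) = -2 + (-2 + f)*(136 + y) (v(f, y) = -2 + (f - 2)*(y + 136) = -2 + (-2 + f)*(136 + y))
D/9501 + v(-178, F)/(8624 - 1*(-2908)) = -15437/9501 + (-274 - 2*(-168) + 136*(-178) - 178*(-168))/(8624 - 1*(-2908)) = -15437*1/9501 + (-274 + 336 - 24208 + 29904)/(8624 + 2908) = -15437/9501 + 5758/11532 = -15437/9501 + 5758*(1/11532) = -15437/9501 + 2879/5766 = -6850707/6086974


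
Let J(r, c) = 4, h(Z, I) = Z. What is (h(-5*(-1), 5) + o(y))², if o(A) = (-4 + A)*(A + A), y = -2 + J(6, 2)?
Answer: 9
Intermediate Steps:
y = 2 (y = -2 + 4 = 2)
o(A) = 2*A*(-4 + A) (o(A) = (-4 + A)*(2*A) = 2*A*(-4 + A))
(h(-5*(-1), 5) + o(y))² = (-5*(-1) + 2*2*(-4 + 2))² = (5 + 2*2*(-2))² = (5 - 8)² = (-3)² = 9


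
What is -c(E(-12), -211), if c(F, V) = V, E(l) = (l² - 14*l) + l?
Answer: 211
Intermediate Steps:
E(l) = l² - 13*l
-c(E(-12), -211) = -1*(-211) = 211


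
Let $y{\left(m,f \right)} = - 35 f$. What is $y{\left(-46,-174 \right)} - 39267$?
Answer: $-33177$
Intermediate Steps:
$y{\left(-46,-174 \right)} - 39267 = \left(-35\right) \left(-174\right) - 39267 = 6090 - 39267 = -33177$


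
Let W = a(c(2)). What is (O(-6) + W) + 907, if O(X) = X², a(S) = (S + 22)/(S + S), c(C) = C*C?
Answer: 3785/4 ≈ 946.25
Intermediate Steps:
c(C) = C²
a(S) = (22 + S)/(2*S) (a(S) = (22 + S)/((2*S)) = (22 + S)*(1/(2*S)) = (22 + S)/(2*S))
W = 13/4 (W = (22 + 2²)/(2*(2²)) = (½)*(22 + 4)/4 = (½)*(¼)*26 = 13/4 ≈ 3.2500)
(O(-6) + W) + 907 = ((-6)² + 13/4) + 907 = (36 + 13/4) + 907 = 157/4 + 907 = 3785/4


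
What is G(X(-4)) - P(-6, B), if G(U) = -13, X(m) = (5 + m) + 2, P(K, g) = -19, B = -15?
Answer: 6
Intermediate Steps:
X(m) = 7 + m
G(X(-4)) - P(-6, B) = -13 - 1*(-19) = -13 + 19 = 6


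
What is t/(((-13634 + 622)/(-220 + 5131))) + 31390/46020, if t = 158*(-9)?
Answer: 4022330594/7485153 ≈ 537.38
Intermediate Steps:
t = -1422
t/(((-13634 + 622)/(-220 + 5131))) + 31390/46020 = -1422*(-220 + 5131)/(-13634 + 622) + 31390/46020 = -1422/((-13012/4911)) + 31390*(1/46020) = -1422/((-13012*1/4911)) + 3139/4602 = -1422/(-13012/4911) + 3139/4602 = -1422*(-4911/13012) + 3139/4602 = 3491721/6506 + 3139/4602 = 4022330594/7485153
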